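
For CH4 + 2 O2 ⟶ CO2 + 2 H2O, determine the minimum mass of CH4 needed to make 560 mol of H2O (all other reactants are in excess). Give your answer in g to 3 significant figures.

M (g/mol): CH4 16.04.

n(H2O) = 560.0 mol
n(CH4) = (1/2) × 560.0 = 280.0 mol
mass = 280.0 × 16.04 = 4491 g

4490 g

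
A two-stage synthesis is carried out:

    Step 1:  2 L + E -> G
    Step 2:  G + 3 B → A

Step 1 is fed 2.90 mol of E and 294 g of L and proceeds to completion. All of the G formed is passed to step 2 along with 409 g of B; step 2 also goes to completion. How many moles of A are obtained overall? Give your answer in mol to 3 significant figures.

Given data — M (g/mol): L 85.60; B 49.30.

Step 1:
n(E) = 2.900 mol
n(L) = 294.0 / 85.60 = 3.435 mol
n/ν for E = 2.900/1 = 2.900
n/ν for L = 3.435/2 = 1.718
Smallest n/ν is L → limiting reagent.
n(G) produced = (1/2) × 3.435 = 1.718 mol
Step 2:
n(G) available = 1.718 mol
n(B) = 409.0 / 49.30 = 8.296 mol
n/ν for G = 1.718/1 = 1.718
n/ν for B = 8.296/3 = 2.765
Smallest n/ν is G → limiting reagent.
n(A) = (1/1) × 1.718 = 1.718 mol

1.72 mol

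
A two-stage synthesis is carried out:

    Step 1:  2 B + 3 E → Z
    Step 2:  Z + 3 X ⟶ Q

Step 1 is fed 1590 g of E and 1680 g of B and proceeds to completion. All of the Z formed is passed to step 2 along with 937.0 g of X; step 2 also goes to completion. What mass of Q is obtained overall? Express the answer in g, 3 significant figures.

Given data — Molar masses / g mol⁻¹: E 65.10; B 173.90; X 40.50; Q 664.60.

3210 g

Step 1:
n(E) = 1590 / 65.10 = 24.42 mol
n(B) = 1680 / 173.90 = 9.661 mol
n/ν for E = 24.42/3 = 8.140
n/ν for B = 9.661/2 = 4.831
Smallest n/ν is B → limiting reagent.
n(Z) produced = (1/2) × 9.661 = 4.831 mol
Step 2:
n(Z) available = 4.831 mol
n(X) = 937.0 / 40.50 = 23.14 mol
n/ν for Z = 4.831/1 = 4.831
n/ν for X = 23.14/3 = 7.713
Smallest n/ν is Z → limiting reagent.
n(Q) = (1/1) × 4.831 = 4.831 mol
mass = 4.831 × 664.60 = 3211 g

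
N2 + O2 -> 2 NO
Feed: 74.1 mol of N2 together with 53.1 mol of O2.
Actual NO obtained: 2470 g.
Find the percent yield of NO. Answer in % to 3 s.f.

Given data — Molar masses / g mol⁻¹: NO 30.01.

77.5 %

n(N2) = 74.10 mol
n(O2) = 53.10 mol
n/ν → N2: 74.10, O2: 53.10; O2 is limiting.
theoretical n(NO) = (2/1) × 53.10 = 106.2 mol → 3187 g
% yield = 2470 / 3187 × 100 = 77.50 %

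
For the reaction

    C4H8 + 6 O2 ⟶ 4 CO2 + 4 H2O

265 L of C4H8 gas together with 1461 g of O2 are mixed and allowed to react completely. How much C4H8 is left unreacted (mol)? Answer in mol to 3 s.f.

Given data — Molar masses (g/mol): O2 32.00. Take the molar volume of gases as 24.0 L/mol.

n(C4H8) = 265.0 / 24.0 = 11.04 mol
n(O2) = 1461 / 32.00 = 45.66 mol
n/ν → C4H8: 11.04, O2: 7.610; O2 is limiting.
C4H8 consumed = (1/6) × 45.66 = 7.610 mol
C4H8 remaining = 11.04 − 7.610 = 3.430 mol

3.43 mol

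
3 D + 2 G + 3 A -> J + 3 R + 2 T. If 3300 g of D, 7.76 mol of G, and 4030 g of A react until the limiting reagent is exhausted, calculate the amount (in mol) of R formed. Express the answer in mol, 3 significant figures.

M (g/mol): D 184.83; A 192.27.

11.6 mol

n(D) = 3300 / 184.83 = 17.85 mol
n(G) = 7.760 mol
n(A) = 4030 / 192.27 = 20.96 mol
n/ν for D = 17.85/3 = 5.950
n/ν for G = 7.760/2 = 3.880
n/ν for A = 20.96/3 = 6.987
Smallest n/ν is G → limiting reagent.
n(R) = (3/2) × 7.760 = 11.64 mol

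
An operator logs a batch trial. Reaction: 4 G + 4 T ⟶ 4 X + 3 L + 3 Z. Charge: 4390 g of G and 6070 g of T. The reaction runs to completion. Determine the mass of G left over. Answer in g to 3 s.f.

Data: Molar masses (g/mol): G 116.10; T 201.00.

n(G) = 4390 / 116.10 = 37.81 mol
n(T) = 6070 / 201.00 = 30.20 mol
n/ν for G = 37.81/4 = 9.453
n/ν for T = 30.20/4 = 7.550
Smallest n/ν is T → limiting reagent.
G consumed = (4/4) × 30.20 = 30.20 mol
G remaining = 37.81 − 30.20 = 7.610 mol
mass = 7.610 × 116.10 = 883.5 g

884 g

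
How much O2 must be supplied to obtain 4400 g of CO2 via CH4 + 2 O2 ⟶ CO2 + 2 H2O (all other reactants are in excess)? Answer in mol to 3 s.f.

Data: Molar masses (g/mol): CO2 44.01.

n(CO2) = 4400 / 44.01 = 99.98 mol
n(O2) = (2/1) × 99.98 = 200.0 mol

200 mol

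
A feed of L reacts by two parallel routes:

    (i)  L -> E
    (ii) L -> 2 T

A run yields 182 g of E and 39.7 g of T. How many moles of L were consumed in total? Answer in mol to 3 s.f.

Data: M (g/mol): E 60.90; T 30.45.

n(E) = 182 / 60.90 = 2.989 mol
n(T) = 39.7 / 30.45 = 1.304 mol
n(L) via (i) = (1/1)×2.989 = 2.989 mol
n(L) via (ii) = (1/2)×1.304 = 0.6520 mol
total n(L) = 2.989 + 0.6520 = 3.641 mol

3.64 mol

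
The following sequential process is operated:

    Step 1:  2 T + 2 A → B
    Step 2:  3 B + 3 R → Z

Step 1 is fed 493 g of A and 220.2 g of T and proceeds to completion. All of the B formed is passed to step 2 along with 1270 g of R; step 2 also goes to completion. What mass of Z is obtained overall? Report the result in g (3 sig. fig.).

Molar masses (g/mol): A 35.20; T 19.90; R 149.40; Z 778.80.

Step 1:
n(A) = 493.0 / 35.20 = 14.01 mol
n(T) = 220.2 / 19.90 = 11.07 mol
n/ν for A = 14.01/2 = 7.005
n/ν for T = 11.07/2 = 5.535
Smallest n/ν is T → limiting reagent.
n(B) produced = (1/2) × 11.07 = 5.535 mol
Step 2:
n(B) available = 5.535 mol
n(R) = 1270 / 149.40 = 8.501 mol
n/ν for B = 5.535/3 = 1.845
n/ν for R = 8.501/3 = 2.834
Smallest n/ν is B → limiting reagent.
n(Z) = (1/3) × 5.535 = 1.845 mol
mass = 1.845 × 778.80 = 1437 g

1440 g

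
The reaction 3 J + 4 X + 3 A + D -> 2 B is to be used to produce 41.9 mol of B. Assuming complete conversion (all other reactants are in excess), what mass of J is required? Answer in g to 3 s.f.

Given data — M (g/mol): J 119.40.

n(B) = 41.90 mol
n(J) = (3/2) × 41.90 = 62.85 mol
mass = 62.85 × 119.40 = 7504 g

7500 g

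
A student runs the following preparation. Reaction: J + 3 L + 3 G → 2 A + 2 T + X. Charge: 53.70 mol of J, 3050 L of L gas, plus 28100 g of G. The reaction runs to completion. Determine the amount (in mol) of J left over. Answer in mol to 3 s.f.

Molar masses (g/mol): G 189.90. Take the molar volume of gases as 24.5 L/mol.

12.2 mol

n(J) = 53.70 mol
n(L) = 3050 / 24.5 = 124.5 mol
n(G) = 28100 / 189.90 = 148.0 mol
n/ν for J = 53.70/1 = 53.70
n/ν for L = 124.5/3 = 41.50
n/ν for G = 148.0/3 = 49.33
Smallest n/ν is L → limiting reagent.
J consumed = (1/3) × 124.5 = 41.50 mol
J remaining = 53.70 − 41.50 = 12.20 mol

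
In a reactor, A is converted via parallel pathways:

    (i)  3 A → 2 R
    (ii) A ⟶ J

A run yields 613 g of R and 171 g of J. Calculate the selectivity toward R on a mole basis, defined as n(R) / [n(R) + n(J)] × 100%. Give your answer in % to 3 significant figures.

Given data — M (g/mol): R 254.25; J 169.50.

n(R) = 613 / 254.25 = 2.411 mol
n(J) = 171 / 169.50 = 1.009 mol
selectivity = 2.411/(2.411+1.009) × 100 = 70.50 %

70.5 %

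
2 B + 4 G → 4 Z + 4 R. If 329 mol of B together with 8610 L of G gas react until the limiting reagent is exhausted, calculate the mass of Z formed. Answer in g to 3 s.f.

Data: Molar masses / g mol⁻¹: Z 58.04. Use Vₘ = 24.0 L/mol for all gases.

20800 g

n(B) = 329.0 mol
n(G) = 8610 / 24.0 = 358.8 mol
n/ν for B = 329.0/2 = 164.5
n/ν for G = 358.8/4 = 89.70
Smallest n/ν is G → limiting reagent.
n(Z) = (4/4) × 358.8 = 358.8 mol
mass = 358.8 × 58.04 = 20820 g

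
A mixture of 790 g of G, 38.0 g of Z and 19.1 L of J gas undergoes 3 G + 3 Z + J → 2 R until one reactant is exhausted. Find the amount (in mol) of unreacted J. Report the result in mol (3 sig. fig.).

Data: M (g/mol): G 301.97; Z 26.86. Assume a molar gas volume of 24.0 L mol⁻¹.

0.324 mol

n(G) = 790.0 / 301.97 = 2.616 mol
n(Z) = 38.00 / 26.86 = 1.415 mol
n(J) = 19.10 / 24.0 = 0.7958 mol
n/ν for G = 2.616/3 = 0.8720
n/ν for Z = 1.415/3 = 0.4717
n/ν for J = 0.7958/1 = 0.7958
Smallest n/ν is Z → limiting reagent.
J consumed = (1/3) × 1.415 = 0.4717 mol
J remaining = 0.7958 − 0.4717 = 0.3241 mol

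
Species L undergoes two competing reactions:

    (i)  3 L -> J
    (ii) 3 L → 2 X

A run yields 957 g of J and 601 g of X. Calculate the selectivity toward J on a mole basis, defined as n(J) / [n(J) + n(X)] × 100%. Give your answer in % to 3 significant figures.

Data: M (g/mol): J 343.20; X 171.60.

44.3 %

n(J) = 957 / 343.20 = 2.788 mol
n(X) = 601 / 171.60 = 3.502 mol
selectivity = 2.788/(2.788+3.502) × 100 = 44.32 %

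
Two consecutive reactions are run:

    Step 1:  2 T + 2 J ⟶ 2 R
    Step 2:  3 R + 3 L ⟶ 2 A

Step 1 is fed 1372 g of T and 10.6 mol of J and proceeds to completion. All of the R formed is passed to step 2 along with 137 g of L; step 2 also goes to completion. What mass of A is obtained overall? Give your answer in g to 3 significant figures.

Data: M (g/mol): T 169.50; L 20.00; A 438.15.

Step 1:
n(T) = 1372 / 169.50 = 8.094 mol
n(J) = 10.60 mol
n/ν for T = 8.094/2 = 4.047
n/ν for J = 10.60/2 = 5.300
Smallest n/ν is T → limiting reagent.
n(R) produced = (2/2) × 8.094 = 8.094 mol
Step 2:
n(R) available = 8.094 mol
n(L) = 137.0 / 20.00 = 6.850 mol
n/ν for R = 8.094/3 = 2.698
n/ν for L = 6.850/3 = 2.283
Smallest n/ν is L → limiting reagent.
n(A) = (2/3) × 6.850 = 4.567 mol
mass = 4.567 × 438.15 = 2001 g

2000 g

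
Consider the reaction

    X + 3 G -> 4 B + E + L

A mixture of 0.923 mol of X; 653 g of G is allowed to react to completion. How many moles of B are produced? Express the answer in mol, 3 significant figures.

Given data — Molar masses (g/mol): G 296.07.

n(X) = 0.9230 mol
n(G) = 653.0 / 296.07 = 2.206 mol
n/ν → X: 0.9230, G: 0.7353; G is limiting.
n(B) = (4/3) × 2.206 = 2.941 mol

2.94 mol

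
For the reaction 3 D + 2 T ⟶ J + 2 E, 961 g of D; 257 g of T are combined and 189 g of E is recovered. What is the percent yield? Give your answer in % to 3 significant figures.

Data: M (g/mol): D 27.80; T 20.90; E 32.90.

n(D) = 961.0 / 27.80 = 34.57 mol
n(T) = 257.0 / 20.90 = 12.30 mol
n/ν → D: 11.52, T: 6.150; T is limiting.
theoretical n(E) = (2/2) × 12.30 = 12.30 mol → 404.7 g
% yield = 189 / 404.7 × 100 = 46.70 %

46.7 %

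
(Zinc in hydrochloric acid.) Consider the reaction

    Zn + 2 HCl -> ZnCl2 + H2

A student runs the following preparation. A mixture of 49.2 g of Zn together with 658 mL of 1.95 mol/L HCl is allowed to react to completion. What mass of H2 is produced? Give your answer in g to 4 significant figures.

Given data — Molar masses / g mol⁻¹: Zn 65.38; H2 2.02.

1.296 g

n(Zn) = 49.20 / 65.38 = 0.7525 mol
n(HCl) = 1.95 × 658.0/1000 = 1.283 mol
n/ν for Zn = 0.7525/1 = 0.7525
n/ν for HCl = 1.283/2 = 0.6415
Smallest n/ν is HCl → limiting reagent.
n(H2) = (1/2) × 1.283 = 0.6415 mol
mass = 0.6415 × 2.02 = 1.296 g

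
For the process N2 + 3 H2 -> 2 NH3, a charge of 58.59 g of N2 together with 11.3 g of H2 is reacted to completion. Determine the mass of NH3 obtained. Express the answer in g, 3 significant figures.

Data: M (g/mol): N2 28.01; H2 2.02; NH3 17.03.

n(N2) = 58.59 / 28.01 = 2.092 mol
n(H2) = 11.30 / 2.02 = 5.594 mol
n/ν for N2 = 2.092/1 = 2.092
n/ν for H2 = 5.594/3 = 1.865
Smallest n/ν is H2 → limiting reagent.
n(NH3) = (2/3) × 5.594 = 3.729 mol
mass = 3.729 × 17.03 = 63.50 g

63.5 g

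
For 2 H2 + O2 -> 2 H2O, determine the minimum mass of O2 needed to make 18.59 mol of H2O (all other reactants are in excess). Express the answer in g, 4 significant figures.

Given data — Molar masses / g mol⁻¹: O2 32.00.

297.4 g

n(H2O) = 18.59 mol
n(O2) = (1/2) × 18.59 = 9.295 mol
mass = 9.295 × 32.00 = 297.4 g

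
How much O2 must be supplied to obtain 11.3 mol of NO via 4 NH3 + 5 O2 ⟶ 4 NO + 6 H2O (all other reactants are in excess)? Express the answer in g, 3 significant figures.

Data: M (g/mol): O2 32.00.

452 g

n(NO) = 11.30 mol
n(O2) = (5/4) × 11.30 = 14.13 mol
mass = 14.13 × 32.00 = 452.2 g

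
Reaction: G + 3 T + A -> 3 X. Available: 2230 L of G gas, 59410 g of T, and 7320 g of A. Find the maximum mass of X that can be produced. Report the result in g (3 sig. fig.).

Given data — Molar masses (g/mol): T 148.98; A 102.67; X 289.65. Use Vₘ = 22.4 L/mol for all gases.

n(G) = 2230 / 22.4 = 99.55 mol
n(T) = 59410 / 148.98 = 398.8 mol
n(A) = 7320 / 102.67 = 71.30 mol
n/ν → G: 99.55, T: 132.9, A: 71.30; A is limiting.
n(X) = (3/1) × 71.30 = 213.9 mol
mass = 213.9 × 289.65 = 61960 g

62000 g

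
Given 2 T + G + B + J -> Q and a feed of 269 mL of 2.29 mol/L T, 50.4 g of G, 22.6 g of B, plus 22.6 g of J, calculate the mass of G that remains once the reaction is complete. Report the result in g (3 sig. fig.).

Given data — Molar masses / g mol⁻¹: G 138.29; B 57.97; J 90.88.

n(T) = 2.29 × 269.0/1000 = 0.6160 mol
n(G) = 50.40 / 138.29 = 0.3645 mol
n(B) = 22.60 / 57.97 = 0.3899 mol
n(J) = 22.60 / 90.88 = 0.2487 mol
n/ν → T: 0.3080, G: 0.3645, B: 0.3899, J: 0.2487; J is limiting.
G consumed = (1/1) × 0.2487 = 0.2487 mol
G remaining = 0.3645 − 0.2487 = 0.1158 mol
mass = 0.1158 × 138.29 = 16.01 g

16.0 g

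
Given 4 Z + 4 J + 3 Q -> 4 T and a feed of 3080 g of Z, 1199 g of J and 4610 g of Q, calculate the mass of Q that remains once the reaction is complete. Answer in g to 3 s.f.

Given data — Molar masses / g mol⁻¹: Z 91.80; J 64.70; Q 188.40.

1990 g

n(Z) = 3080 / 91.80 = 33.55 mol
n(J) = 1199 / 64.70 = 18.53 mol
n(Q) = 4610 / 188.40 = 24.47 mol
n/ν for Z = 33.55/4 = 8.388
n/ν for J = 18.53/4 = 4.633
n/ν for Q = 24.47/3 = 8.157
Smallest n/ν is J → limiting reagent.
Q consumed = (3/4) × 18.53 = 13.90 mol
Q remaining = 24.47 − 13.90 = 10.57 mol
mass = 10.57 × 188.40 = 1991 g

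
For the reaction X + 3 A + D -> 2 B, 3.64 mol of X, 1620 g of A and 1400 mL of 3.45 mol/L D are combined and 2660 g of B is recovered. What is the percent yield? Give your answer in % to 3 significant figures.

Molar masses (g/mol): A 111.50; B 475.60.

76.8 %

n(X) = 3.640 mol
n(A) = 1620 / 111.50 = 14.53 mol
n(D) = 3.45 × 1400/1000 = 4.830 mol
n/ν for X = 3.640/1 = 3.640
n/ν for A = 14.53/3 = 4.843
n/ν for D = 4.830/1 = 4.830
Smallest n/ν is X → limiting reagent.
theoretical n(B) = (2/1) × 3.640 = 7.280 mol → 3462 g
% yield = 2660 / 3462 × 100 = 76.83 %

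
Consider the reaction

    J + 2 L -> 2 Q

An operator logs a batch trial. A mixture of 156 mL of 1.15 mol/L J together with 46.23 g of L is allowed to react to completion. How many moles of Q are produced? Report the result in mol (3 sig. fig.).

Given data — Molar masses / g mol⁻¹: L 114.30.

0.359 mol

n(J) = 1.15 × 156.0/1000 = 0.1794 mol
n(L) = 46.23 / 114.30 = 0.4045 mol
n/ν → J: 0.1794, L: 0.2023; J is limiting.
n(Q) = (2/1) × 0.1794 = 0.3588 mol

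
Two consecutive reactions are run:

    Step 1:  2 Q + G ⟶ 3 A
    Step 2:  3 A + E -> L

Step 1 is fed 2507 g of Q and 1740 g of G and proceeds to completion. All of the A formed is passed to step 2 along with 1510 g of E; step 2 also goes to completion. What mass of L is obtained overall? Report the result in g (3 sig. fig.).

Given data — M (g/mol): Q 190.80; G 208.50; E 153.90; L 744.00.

4890 g

Step 1:
n(Q) = 2507 / 190.80 = 13.14 mol
n(G) = 1740 / 208.50 = 8.345 mol
n/ν → Q: 6.570, G: 8.345; Q is limiting.
n(A) produced = (3/2) × 13.14 = 19.71 mol
Step 2:
n(A) available = 19.71 mol
n(E) = 1510 / 153.90 = 9.812 mol
n/ν → A: 6.570, E: 9.812; A is limiting.
n(L) = (1/3) × 19.71 = 6.570 mol
mass = 6.570 × 744.00 = 4888 g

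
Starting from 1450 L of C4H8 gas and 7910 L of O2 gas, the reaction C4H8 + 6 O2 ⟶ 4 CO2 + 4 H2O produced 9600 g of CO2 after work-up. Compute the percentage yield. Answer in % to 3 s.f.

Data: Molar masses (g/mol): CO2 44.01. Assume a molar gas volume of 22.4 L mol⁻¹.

92.7 %

n(C4H8) = 1450 / 22.4 = 64.73 mol
n(O2) = 7910 / 22.4 = 353.1 mol
n/ν for C4H8 = 64.73/1 = 64.73
n/ν for O2 = 353.1/6 = 58.85
Smallest n/ν is O2 → limiting reagent.
theoretical n(CO2) = (4/6) × 353.1 = 235.4 mol → 10360 g
% yield = 9600 / 10360 × 100 = 92.66 %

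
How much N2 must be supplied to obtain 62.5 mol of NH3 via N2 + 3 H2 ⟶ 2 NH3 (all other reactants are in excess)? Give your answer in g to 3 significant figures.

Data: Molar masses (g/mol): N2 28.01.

875 g

n(NH3) = 62.50 mol
n(N2) = (1/2) × 62.50 = 31.25 mol
mass = 31.25 × 28.01 = 875.3 g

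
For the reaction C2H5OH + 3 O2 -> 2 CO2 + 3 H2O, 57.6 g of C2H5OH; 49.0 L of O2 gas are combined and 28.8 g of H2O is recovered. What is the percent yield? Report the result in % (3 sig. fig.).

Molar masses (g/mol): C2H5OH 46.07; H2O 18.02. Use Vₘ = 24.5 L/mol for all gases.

79.9 %

n(C2H5OH) = 57.60 / 46.07 = 1.250 mol
n(O2) = 49.00 / 24.5 = 2.000 mol
n/ν for C2H5OH = 1.250/1 = 1.250
n/ν for O2 = 2.000/3 = 0.6667
Smallest n/ν is O2 → limiting reagent.
theoretical n(H2O) = (3/3) × 2.000 = 2.000 mol → 36.04 g
% yield = 28.8 / 36.04 × 100 = 79.91 %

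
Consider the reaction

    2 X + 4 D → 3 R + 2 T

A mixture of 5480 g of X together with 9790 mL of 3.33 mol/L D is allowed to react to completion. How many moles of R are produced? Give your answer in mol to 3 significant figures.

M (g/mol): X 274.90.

n(X) = 5480 / 274.90 = 19.93 mol
n(D) = 3.33 × 9790/1000 = 32.60 mol
n/ν for X = 19.93/2 = 9.965
n/ν for D = 32.60/4 = 8.150
Smallest n/ν is D → limiting reagent.
n(R) = (3/4) × 32.60 = 24.45 mol

24.5 mol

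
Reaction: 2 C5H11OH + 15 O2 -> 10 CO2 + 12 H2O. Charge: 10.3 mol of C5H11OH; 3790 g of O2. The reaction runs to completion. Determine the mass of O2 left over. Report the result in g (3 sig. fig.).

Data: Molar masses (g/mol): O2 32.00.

n(C5H11OH) = 10.30 mol
n(O2) = 3790 / 32.00 = 118.4 mol
n/ν for C5H11OH = 10.30/2 = 5.150
n/ν for O2 = 118.4/15 = 7.893
Smallest n/ν is C5H11OH → limiting reagent.
O2 consumed = (15/2) × 10.30 = 77.25 mol
O2 remaining = 118.4 − 77.25 = 41.15 mol
mass = 41.15 × 32.00 = 1317 g

1320 g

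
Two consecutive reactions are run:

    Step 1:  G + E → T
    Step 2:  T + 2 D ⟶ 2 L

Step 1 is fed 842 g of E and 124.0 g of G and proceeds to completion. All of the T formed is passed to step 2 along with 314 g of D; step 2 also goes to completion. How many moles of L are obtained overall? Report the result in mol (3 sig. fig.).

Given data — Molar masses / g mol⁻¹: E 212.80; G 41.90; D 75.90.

Step 1:
n(E) = 842.0 / 212.80 = 3.957 mol
n(G) = 124.0 / 41.90 = 2.959 mol
n/ν for E = 3.957/1 = 3.957
n/ν for G = 2.959/1 = 2.959
Smallest n/ν is G → limiting reagent.
n(T) produced = (1/1) × 2.959 = 2.959 mol
Step 2:
n(T) available = 2.959 mol
n(D) = 314.0 / 75.90 = 4.137 mol
n/ν for T = 2.959/1 = 2.959
n/ν for D = 4.137/2 = 2.069
Smallest n/ν is D → limiting reagent.
n(L) = (2/2) × 4.137 = 4.137 mol

4.14 mol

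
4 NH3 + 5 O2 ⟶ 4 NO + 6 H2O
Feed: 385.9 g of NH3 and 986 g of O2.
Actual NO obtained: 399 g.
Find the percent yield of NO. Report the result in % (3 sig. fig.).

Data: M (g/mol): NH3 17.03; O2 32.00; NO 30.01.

58.7 %

n(NH3) = 385.9 / 17.03 = 22.66 mol
n(O2) = 986.0 / 32.00 = 30.81 mol
n/ν → NH3: 5.665, O2: 6.162; NH3 is limiting.
theoretical n(NO) = (4/4) × 22.66 = 22.66 mol → 680.0 g
% yield = 399 / 680.0 × 100 = 58.68 %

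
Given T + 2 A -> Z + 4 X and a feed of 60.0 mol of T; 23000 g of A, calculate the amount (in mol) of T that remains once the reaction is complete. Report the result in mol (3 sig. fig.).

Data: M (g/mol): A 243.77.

12.8 mol

n(T) = 60.00 mol
n(A) = 23000 / 243.77 = 94.35 mol
n/ν for T = 60.00/1 = 60.00
n/ν for A = 94.35/2 = 47.18
Smallest n/ν is A → limiting reagent.
T consumed = (1/2) × 94.35 = 47.18 mol
T remaining = 60.00 − 47.18 = 12.82 mol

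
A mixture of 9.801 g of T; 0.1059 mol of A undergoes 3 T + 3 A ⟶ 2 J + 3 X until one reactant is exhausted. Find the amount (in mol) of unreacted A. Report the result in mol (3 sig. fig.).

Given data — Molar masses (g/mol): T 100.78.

n(T) = 9.801 / 100.78 = 0.09725 mol
n(A) = 0.1059 mol
n/ν → T: 0.03242, A: 0.03530; T is limiting.
A consumed = (3/3) × 0.09725 = 0.09725 mol
A remaining = 0.1059 − 0.09725 = 0.008650 mol

0.00865 mol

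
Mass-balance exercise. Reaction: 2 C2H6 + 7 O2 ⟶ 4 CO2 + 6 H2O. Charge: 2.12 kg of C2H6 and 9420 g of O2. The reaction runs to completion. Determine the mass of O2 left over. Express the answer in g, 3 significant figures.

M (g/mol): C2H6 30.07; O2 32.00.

1520 g

n(C2H6) = 2.120×1000 / 30.07 = 70.50 mol
n(O2) = 9420 / 32.00 = 294.4 mol
n/ν → C2H6: 35.25, O2: 42.06; C2H6 is limiting.
O2 consumed = (7/2) × 70.50 = 246.8 mol
O2 remaining = 294.4 − 246.8 = 47.60 mol
mass = 47.60 × 32.00 = 1523 g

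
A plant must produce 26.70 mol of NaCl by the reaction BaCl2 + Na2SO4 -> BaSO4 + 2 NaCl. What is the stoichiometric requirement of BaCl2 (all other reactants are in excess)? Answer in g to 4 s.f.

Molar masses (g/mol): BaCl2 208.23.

2780 g

n(NaCl) = 26.70 mol
n(BaCl2) = (1/2) × 26.70 = 13.35 mol
mass = 13.35 × 208.23 = 2780 g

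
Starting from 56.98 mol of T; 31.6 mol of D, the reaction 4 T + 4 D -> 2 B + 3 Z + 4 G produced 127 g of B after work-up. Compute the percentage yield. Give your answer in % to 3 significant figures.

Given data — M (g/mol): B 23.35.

34.4 %

n(T) = 56.98 mol
n(D) = 31.60 mol
n/ν for T = 56.98/4 = 14.25
n/ν for D = 31.60/4 = 7.900
Smallest n/ν is D → limiting reagent.
theoretical n(B) = (2/4) × 31.60 = 15.80 mol → 368.9 g
% yield = 127 / 368.9 × 100 = 34.43 %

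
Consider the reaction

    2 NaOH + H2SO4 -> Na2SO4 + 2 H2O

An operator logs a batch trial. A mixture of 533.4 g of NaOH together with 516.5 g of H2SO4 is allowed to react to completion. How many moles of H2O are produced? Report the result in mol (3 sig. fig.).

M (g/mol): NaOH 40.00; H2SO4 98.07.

n(NaOH) = 533.4 / 40.00 = 13.34 mol
n(H2SO4) = 516.5 / 98.07 = 5.267 mol
n/ν for NaOH = 13.34/2 = 6.670
n/ν for H2SO4 = 5.267/1 = 5.267
Smallest n/ν is H2SO4 → limiting reagent.
n(H2O) = (2/1) × 5.267 = 10.53 mol

10.5 mol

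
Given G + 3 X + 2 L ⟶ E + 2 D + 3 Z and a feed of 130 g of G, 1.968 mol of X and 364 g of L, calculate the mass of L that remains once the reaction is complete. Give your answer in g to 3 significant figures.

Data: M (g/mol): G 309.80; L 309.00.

105 g

n(G) = 130.0 / 309.80 = 0.4196 mol
n(X) = 1.968 mol
n(L) = 364.0 / 309.00 = 1.178 mol
n/ν → G: 0.4196, X: 0.6560, L: 0.5890; G is limiting.
L consumed = (2/1) × 0.4196 = 0.8392 mol
L remaining = 1.178 − 0.8392 = 0.3388 mol
mass = 0.3388 × 309.00 = 104.7 g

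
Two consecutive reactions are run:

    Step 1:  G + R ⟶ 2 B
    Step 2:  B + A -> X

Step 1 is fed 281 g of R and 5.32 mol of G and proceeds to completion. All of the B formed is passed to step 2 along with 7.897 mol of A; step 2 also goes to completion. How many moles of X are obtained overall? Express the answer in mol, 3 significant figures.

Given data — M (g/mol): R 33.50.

Step 1:
n(R) = 281.0 / 33.50 = 8.388 mol
n(G) = 5.320 mol
n/ν for R = 8.388/1 = 8.388
n/ν for G = 5.320/1 = 5.320
Smallest n/ν is G → limiting reagent.
n(B) produced = (2/1) × 5.320 = 10.64 mol
Step 2:
n(B) available = 10.64 mol
n(A) = 7.897 mol
n/ν for B = 10.64/1 = 10.64
n/ν for A = 7.897/1 = 7.897
Smallest n/ν is A → limiting reagent.
n(X) = (1/1) × 7.897 = 7.897 mol

7.90 mol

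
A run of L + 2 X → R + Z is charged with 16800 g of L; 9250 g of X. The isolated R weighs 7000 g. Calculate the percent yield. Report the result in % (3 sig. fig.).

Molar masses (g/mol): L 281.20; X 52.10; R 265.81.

n(L) = 16800 / 281.20 = 59.74 mol
n(X) = 9250 / 52.10 = 177.5 mol
n/ν for L = 59.74/1 = 59.74
n/ν for X = 177.5/2 = 88.75
Smallest n/ν is L → limiting reagent.
theoretical n(R) = (1/1) × 59.74 = 59.74 mol → 15880 g
% yield = 7000 / 15880 × 100 = 44.08 %

44.1 %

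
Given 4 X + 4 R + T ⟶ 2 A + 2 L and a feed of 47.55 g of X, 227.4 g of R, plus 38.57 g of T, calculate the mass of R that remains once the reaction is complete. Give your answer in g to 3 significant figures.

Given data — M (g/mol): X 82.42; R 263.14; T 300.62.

92.4 g

n(X) = 47.55 / 82.42 = 0.5769 mol
n(R) = 227.4 / 263.14 = 0.8642 mol
n(T) = 38.57 / 300.62 = 0.1283 mol
n/ν → X: 0.1442, R: 0.2161, T: 0.1283; T is limiting.
R consumed = (4/1) × 0.1283 = 0.5132 mol
R remaining = 0.8642 − 0.5132 = 0.3510 mol
mass = 0.3510 × 263.14 = 92.36 g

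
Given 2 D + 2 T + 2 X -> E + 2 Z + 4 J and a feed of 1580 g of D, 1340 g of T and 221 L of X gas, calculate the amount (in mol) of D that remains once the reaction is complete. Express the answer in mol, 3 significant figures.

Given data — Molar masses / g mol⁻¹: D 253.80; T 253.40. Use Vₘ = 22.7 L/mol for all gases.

n(D) = 1580 / 253.80 = 6.225 mol
n(T) = 1340 / 253.40 = 5.288 mol
n(X) = 221.0 / 22.7 = 9.736 mol
n/ν for D = 6.225/2 = 3.113
n/ν for T = 5.288/2 = 2.644
n/ν for X = 9.736/2 = 4.868
Smallest n/ν is T → limiting reagent.
D consumed = (2/2) × 5.288 = 5.288 mol
D remaining = 6.225 − 5.288 = 0.9370 mol

0.937 mol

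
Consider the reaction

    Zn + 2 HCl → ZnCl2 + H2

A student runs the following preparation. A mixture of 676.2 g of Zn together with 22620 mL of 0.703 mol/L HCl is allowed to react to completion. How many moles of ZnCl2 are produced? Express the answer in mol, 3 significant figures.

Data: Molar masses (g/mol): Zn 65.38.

n(Zn) = 676.2 / 65.38 = 10.34 mol
n(HCl) = 0.703 × 22620/1000 = 15.90 mol
n/ν for Zn = 10.34/1 = 10.34
n/ν for HCl = 15.90/2 = 7.950
Smallest n/ν is HCl → limiting reagent.
n(ZnCl2) = (1/2) × 15.90 = 7.950 mol

7.95 mol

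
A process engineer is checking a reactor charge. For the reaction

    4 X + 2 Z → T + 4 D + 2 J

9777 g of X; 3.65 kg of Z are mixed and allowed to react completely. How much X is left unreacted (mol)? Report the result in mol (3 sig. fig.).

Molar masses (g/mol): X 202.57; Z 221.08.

15.2 mol

n(X) = 9777 / 202.57 = 48.26 mol
n(Z) = 3.650×1000 / 221.08 = 16.51 mol
n/ν for X = 48.26/4 = 12.07
n/ν for Z = 16.51/2 = 8.255
Smallest n/ν is Z → limiting reagent.
X consumed = (4/2) × 16.51 = 33.02 mol
X remaining = 48.26 − 33.02 = 15.24 mol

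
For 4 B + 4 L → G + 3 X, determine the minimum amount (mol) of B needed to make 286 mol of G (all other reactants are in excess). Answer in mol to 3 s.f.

1140 mol

n(G) = 286.0 mol
n(B) = (4/1) × 286.0 = 1144 mol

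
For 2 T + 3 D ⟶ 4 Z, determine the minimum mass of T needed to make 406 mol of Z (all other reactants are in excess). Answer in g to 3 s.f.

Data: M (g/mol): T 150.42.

n(Z) = 406.0 mol
n(T) = (2/4) × 406.0 = 203.0 mol
mass = 203.0 × 150.42 = 30540 g

30500 g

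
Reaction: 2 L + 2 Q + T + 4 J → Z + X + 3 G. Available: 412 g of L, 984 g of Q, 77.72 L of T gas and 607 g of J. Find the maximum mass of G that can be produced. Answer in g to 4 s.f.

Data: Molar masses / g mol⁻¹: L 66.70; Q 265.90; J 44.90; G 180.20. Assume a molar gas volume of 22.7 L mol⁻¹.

n(L) = 412.0 / 66.70 = 6.177 mol
n(Q) = 984.0 / 265.90 = 3.701 mol
n(T) = 77.72 / 22.7 = 3.424 mol
n(J) = 607.0 / 44.90 = 13.52 mol
n/ν for L = 6.177/2 = 3.089
n/ν for Q = 3.701/2 = 1.851
n/ν for T = 3.424/1 = 3.424
n/ν for J = 13.52/4 = 3.380
Smallest n/ν is Q → limiting reagent.
n(G) = (3/2) × 3.701 = 5.552 mol
mass = 5.552 × 180.20 = 1000 g

1000 g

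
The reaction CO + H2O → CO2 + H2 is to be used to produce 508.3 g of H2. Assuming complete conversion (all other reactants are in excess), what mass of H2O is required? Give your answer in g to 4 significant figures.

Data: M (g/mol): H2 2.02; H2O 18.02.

4534 g

n(H2) = 508.3 / 2.02 = 251.6 mol
n(H2O) = (1/1) × 251.6 = 251.6 mol
mass = 251.6 × 18.02 = 4534 g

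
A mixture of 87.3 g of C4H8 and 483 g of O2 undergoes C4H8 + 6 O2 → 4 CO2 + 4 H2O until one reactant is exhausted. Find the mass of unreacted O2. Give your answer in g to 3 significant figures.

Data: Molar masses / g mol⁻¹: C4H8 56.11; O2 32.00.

n(C4H8) = 87.30 / 56.11 = 1.556 mol
n(O2) = 483.0 / 32.00 = 15.09 mol
n/ν for C4H8 = 1.556/1 = 1.556
n/ν for O2 = 15.09/6 = 2.515
Smallest n/ν is C4H8 → limiting reagent.
O2 consumed = (6/1) × 1.556 = 9.336 mol
O2 remaining = 15.09 − 9.336 = 5.754 mol
mass = 5.754 × 32.00 = 184.1 g

184 g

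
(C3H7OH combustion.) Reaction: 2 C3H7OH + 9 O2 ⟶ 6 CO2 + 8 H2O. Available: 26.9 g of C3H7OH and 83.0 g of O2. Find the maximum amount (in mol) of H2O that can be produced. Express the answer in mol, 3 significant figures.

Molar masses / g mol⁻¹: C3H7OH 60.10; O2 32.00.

1.79 mol

n(C3H7OH) = 26.90 / 60.10 = 0.4476 mol
n(O2) = 83.00 / 32.00 = 2.594 mol
n/ν for C3H7OH = 0.4476/2 = 0.2238
n/ν for O2 = 2.594/9 = 0.2882
Smallest n/ν is C3H7OH → limiting reagent.
n(H2O) = (8/2) × 0.4476 = 1.790 mol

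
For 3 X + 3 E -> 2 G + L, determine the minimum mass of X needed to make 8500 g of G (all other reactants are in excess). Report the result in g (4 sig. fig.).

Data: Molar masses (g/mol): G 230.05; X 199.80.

n(G) = 8500 / 230.05 = 36.95 mol
n(X) = (3/2) × 36.95 = 55.43 mol
mass = 55.43 × 199.80 = 11070 g

11070 g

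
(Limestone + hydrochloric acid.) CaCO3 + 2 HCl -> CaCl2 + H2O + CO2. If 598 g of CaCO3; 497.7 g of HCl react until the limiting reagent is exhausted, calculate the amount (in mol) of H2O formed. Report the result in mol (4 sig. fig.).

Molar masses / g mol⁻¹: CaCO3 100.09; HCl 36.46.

5.975 mol

n(CaCO3) = 598.0 / 100.09 = 5.975 mol
n(HCl) = 497.7 / 36.46 = 13.65 mol
n/ν → CaCO3: 5.975, HCl: 6.825; CaCO3 is limiting.
n(H2O) = (1/1) × 5.975 = 5.975 mol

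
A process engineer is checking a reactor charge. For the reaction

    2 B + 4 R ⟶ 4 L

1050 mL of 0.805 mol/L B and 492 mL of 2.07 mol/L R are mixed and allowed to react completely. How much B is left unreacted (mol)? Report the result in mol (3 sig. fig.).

n(B) = 0.805 × 1050/1000 = 0.8453 mol
n(R) = 2.07 × 492.0/1000 = 1.018 mol
n/ν for B = 0.8453/2 = 0.4227
n/ν for R = 1.018/4 = 0.2545
Smallest n/ν is R → limiting reagent.
B consumed = (2/4) × 1.018 = 0.5090 mol
B remaining = 0.8453 − 0.5090 = 0.3363 mol

0.336 mol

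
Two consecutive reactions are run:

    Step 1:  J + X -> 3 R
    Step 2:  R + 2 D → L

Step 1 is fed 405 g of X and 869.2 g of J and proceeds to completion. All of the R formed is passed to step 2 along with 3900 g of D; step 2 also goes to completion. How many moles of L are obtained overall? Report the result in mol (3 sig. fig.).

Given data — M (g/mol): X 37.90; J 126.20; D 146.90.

Step 1:
n(X) = 405.0 / 37.90 = 10.69 mol
n(J) = 869.2 / 126.20 = 6.887 mol
n/ν for X = 10.69/1 = 10.69
n/ν for J = 6.887/1 = 6.887
Smallest n/ν is J → limiting reagent.
n(R) produced = (3/1) × 6.887 = 20.66 mol
Step 2:
n(R) available = 20.66 mol
n(D) = 3900 / 146.90 = 26.55 mol
n/ν for R = 20.66/1 = 20.66
n/ν for D = 26.55/2 = 13.28
Smallest n/ν is D → limiting reagent.
n(L) = (1/2) × 26.55 = 13.28 mol

13.3 mol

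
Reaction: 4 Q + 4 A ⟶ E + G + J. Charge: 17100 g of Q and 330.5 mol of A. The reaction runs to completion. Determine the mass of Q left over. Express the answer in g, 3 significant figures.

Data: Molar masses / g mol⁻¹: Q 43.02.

n(Q) = 17100 / 43.02 = 397.5 mol
n(A) = 330.5 mol
n/ν → Q: 99.38, A: 82.63; A is limiting.
Q consumed = (4/4) × 330.5 = 330.5 mol
Q remaining = 397.5 − 330.5 = 67.00 mol
mass = 67.00 × 43.02 = 2882 g

2880 g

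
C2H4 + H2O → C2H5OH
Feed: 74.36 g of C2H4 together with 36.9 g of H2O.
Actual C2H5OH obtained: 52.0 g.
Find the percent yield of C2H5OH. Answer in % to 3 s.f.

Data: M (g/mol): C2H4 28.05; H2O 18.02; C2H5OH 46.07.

55.1 %

n(C2H4) = 74.36 / 28.05 = 2.651 mol
n(H2O) = 36.90 / 18.02 = 2.048 mol
n/ν for C2H4 = 2.651/1 = 2.651
n/ν for H2O = 2.048/1 = 2.048
Smallest n/ν is H2O → limiting reagent.
theoretical n(C2H5OH) = (1/1) × 2.048 = 2.048 mol → 94.35 g
% yield = 52.0 / 94.35 × 100 = 55.11 %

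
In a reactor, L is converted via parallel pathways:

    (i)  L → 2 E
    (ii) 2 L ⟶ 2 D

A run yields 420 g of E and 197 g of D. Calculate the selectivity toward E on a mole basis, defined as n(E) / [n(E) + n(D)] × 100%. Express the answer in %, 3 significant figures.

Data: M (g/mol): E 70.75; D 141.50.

81.0 %

n(E) = 420 / 70.75 = 5.936 mol
n(D) = 197 / 141.50 = 1.392 mol
selectivity = 5.936/(5.936+1.392) × 100 = 81.00 %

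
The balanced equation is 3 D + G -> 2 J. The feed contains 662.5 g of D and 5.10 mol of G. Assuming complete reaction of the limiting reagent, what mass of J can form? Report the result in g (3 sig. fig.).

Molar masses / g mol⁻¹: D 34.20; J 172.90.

n(D) = 662.5 / 34.20 = 19.37 mol
n(G) = 5.100 mol
n/ν for D = 19.37/3 = 6.457
n/ν for G = 5.100/1 = 5.100
Smallest n/ν is G → limiting reagent.
n(J) = (2/1) × 5.100 = 10.20 mol
mass = 10.20 × 172.90 = 1764 g

1760 g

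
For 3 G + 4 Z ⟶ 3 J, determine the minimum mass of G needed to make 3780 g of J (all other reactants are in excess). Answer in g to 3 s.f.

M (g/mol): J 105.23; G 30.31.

n(J) = 3780 / 105.23 = 35.92 mol
n(G) = (3/3) × 35.92 = 35.92 mol
mass = 35.92 × 30.31 = 1089 g

1090 g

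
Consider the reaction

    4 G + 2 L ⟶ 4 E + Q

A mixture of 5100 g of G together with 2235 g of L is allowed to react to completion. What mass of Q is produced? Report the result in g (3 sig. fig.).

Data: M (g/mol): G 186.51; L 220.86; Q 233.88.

1180 g

n(G) = 5100 / 186.51 = 27.34 mol
n(L) = 2235 / 220.86 = 10.12 mol
n/ν → G: 6.835, L: 5.060; L is limiting.
n(Q) = (1/2) × 10.12 = 5.060 mol
mass = 5.060 × 233.88 = 1183 g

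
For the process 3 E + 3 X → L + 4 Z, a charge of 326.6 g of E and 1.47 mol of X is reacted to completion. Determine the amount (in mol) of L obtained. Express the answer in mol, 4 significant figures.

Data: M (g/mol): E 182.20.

0.4900 mol

n(E) = 326.6 / 182.20 = 1.793 mol
n(X) = 1.470 mol
n/ν → E: 0.5977, X: 0.4900; X is limiting.
n(L) = (1/3) × 1.470 = 0.4900 mol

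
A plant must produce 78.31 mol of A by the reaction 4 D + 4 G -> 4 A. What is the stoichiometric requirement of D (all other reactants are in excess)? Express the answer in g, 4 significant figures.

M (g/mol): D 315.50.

n(A) = 78.31 mol
n(D) = (4/4) × 78.31 = 78.31 mol
mass = 78.31 × 315.50 = 24710 g

24710 g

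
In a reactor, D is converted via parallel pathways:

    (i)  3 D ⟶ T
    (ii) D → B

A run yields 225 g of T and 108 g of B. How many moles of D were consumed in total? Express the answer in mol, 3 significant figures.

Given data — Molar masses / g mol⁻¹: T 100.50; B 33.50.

9.94 mol

n(T) = 225 / 100.50 = 2.239 mol
n(B) = 108 / 33.50 = 3.224 mol
n(D) via (i) = (3/1)×2.239 = 6.717 mol
n(D) via (ii) = (1/1)×3.224 = 3.224 mol
total n(D) = 6.717 + 3.224 = 9.941 mol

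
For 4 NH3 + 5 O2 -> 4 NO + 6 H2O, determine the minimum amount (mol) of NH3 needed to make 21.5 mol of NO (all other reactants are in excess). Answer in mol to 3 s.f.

n(NO) = 21.50 mol
n(NH3) = (4/4) × 21.50 = 21.50 mol

21.5 mol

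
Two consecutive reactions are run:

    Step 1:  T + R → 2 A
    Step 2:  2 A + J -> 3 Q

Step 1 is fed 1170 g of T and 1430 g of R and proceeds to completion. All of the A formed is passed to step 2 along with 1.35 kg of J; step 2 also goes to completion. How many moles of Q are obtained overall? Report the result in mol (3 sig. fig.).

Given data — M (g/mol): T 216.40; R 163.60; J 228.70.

Step 1:
n(T) = 1170 / 216.40 = 5.407 mol
n(R) = 1430 / 163.60 = 8.741 mol
n/ν for T = 5.407/1 = 5.407
n/ν for R = 8.741/1 = 8.741
Smallest n/ν is T → limiting reagent.
n(A) produced = (2/1) × 5.407 = 10.81 mol
Step 2:
n(A) available = 10.81 mol
n(J) = 1.350×1000 / 228.70 = 5.903 mol
n/ν for A = 10.81/2 = 5.405
n/ν for J = 5.903/1 = 5.903
Smallest n/ν is A → limiting reagent.
n(Q) = (3/2) × 10.81 = 16.22 mol

16.2 mol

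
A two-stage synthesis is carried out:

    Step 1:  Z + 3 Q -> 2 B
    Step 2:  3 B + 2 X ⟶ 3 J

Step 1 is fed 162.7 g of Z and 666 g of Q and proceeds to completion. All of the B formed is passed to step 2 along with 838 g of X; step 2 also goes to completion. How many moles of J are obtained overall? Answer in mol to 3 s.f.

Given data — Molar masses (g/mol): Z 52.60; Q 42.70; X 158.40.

6.19 mol

Step 1:
n(Z) = 162.7 / 52.60 = 3.093 mol
n(Q) = 666.0 / 42.70 = 15.60 mol
n/ν for Z = 3.093/1 = 3.093
n/ν for Q = 15.60/3 = 5.200
Smallest n/ν is Z → limiting reagent.
n(B) produced = (2/1) × 3.093 = 6.186 mol
Step 2:
n(B) available = 6.186 mol
n(X) = 838.0 / 158.40 = 5.290 mol
n/ν for B = 6.186/3 = 2.062
n/ν for X = 5.290/2 = 2.645
Smallest n/ν is B → limiting reagent.
n(J) = (3/3) × 6.186 = 6.186 mol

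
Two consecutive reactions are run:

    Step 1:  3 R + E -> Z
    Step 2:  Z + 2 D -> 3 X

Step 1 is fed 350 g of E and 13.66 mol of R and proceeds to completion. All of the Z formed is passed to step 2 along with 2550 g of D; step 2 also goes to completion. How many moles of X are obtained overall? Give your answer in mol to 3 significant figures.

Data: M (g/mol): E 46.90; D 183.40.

13.7 mol

Step 1:
n(E) = 350.0 / 46.90 = 7.463 mol
n(R) = 13.66 mol
n/ν for E = 7.463/1 = 7.463
n/ν for R = 13.66/3 = 4.553
Smallest n/ν is R → limiting reagent.
n(Z) produced = (1/3) × 13.66 = 4.553 mol
Step 2:
n(Z) available = 4.553 mol
n(D) = 2550 / 183.40 = 13.90 mol
n/ν for Z = 4.553/1 = 4.553
n/ν for D = 13.90/2 = 6.950
Smallest n/ν is Z → limiting reagent.
n(X) = (3/1) × 4.553 = 13.66 mol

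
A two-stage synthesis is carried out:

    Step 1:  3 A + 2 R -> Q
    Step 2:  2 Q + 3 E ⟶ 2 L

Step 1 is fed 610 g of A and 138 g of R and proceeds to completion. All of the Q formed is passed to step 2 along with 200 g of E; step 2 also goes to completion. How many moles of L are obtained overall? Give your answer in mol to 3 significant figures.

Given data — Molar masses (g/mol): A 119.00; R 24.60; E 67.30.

1.71 mol

Step 1:
n(A) = 610.0 / 119.00 = 5.126 mol
n(R) = 138.0 / 24.60 = 5.610 mol
n/ν for A = 5.126/3 = 1.709
n/ν for R = 5.610/2 = 2.805
Smallest n/ν is A → limiting reagent.
n(Q) produced = (1/3) × 5.126 = 1.709 mol
Step 2:
n(Q) available = 1.709 mol
n(E) = 200.0 / 67.30 = 2.972 mol
n/ν for Q = 1.709/2 = 0.8545
n/ν for E = 2.972/3 = 0.9907
Smallest n/ν is Q → limiting reagent.
n(L) = (2/2) × 1.709 = 1.709 mol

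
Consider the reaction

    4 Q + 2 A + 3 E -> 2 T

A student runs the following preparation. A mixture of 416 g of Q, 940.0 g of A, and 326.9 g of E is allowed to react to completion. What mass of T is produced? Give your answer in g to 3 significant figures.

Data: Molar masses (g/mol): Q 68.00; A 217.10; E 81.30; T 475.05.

n(Q) = 416.0 / 68.00 = 6.118 mol
n(A) = 940.0 / 217.10 = 4.330 mol
n(E) = 326.9 / 81.30 = 4.021 mol
n/ν for Q = 6.118/4 = 1.530
n/ν for A = 4.330/2 = 2.165
n/ν for E = 4.021/3 = 1.340
Smallest n/ν is E → limiting reagent.
n(T) = (2/3) × 4.021 = 2.681 mol
mass = 2.681 × 475.05 = 1274 g

1270 g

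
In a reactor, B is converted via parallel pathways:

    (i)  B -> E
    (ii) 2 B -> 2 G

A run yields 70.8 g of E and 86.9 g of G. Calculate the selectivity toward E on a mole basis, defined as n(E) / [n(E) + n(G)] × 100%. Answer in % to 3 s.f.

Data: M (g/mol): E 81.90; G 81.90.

44.9 %

n(E) = 70.8 / 81.90 = 0.8645 mol
n(G) = 86.9 / 81.90 = 1.061 mol
selectivity = 0.8645/(0.8645+1.061) × 100 = 44.90 %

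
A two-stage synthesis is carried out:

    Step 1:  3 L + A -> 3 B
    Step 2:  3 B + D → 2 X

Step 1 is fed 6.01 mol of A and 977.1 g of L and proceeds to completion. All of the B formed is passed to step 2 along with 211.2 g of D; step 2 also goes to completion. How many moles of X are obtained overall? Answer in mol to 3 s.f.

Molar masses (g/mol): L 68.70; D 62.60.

6.75 mol

Step 1:
n(A) = 6.010 mol
n(L) = 977.1 / 68.70 = 14.22 mol
n/ν → A: 6.010, L: 4.740; L is limiting.
n(B) produced = (3/3) × 14.22 = 14.22 mol
Step 2:
n(B) available = 14.22 mol
n(D) = 211.2 / 62.60 = 3.374 mol
n/ν → B: 4.740, D: 3.374; D is limiting.
n(X) = (2/1) × 3.374 = 6.748 mol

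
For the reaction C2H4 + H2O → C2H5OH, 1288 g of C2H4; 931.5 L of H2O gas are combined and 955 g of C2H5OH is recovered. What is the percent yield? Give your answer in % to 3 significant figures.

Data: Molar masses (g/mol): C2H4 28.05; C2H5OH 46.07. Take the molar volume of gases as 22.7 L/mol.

50.5 %

n(C2H4) = 1288 / 28.05 = 45.92 mol
n(H2O) = 931.5 / 22.7 = 41.04 mol
n/ν for C2H4 = 45.92/1 = 45.92
n/ν for H2O = 41.04/1 = 41.04
Smallest n/ν is H2O → limiting reagent.
theoretical n(C2H5OH) = (1/1) × 41.04 = 41.04 mol → 1891 g
% yield = 955 / 1891 × 100 = 50.50 %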